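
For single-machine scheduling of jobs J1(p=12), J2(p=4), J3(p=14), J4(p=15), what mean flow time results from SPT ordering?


SPT order: J2 → J1 → J3 → J4
Completion times:
  J2: C=4
  J1: C=16
  J3: C=30
  J4: C=45
Sum = 95, n = 4
Mean flow = 95/4
= 23.75


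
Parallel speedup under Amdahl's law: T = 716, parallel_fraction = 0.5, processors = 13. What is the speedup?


Amdahl's law: T_p = T × ((1-p) + p/N)
= 716 × ((1-0.5) + 0.5/13)
= 716 × (0.50 + 0.0385)
= 716 × 0.5385
= 385.54
Speedup = 716/385.54
= 1.86×


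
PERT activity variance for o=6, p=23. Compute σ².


σ² = ((p - o) / 6)² = (p - o)² / 36
= (23 - 6)² / 36
= 17² / 36
= 289 / 36
= 8.0278


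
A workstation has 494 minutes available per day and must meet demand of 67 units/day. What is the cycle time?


Cycle time = available time / demand
= 494 / 67
= 7.37 min/unit


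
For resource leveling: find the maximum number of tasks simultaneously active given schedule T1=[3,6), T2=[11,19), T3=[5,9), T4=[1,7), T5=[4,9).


Check each time point for overlaps:
  t=5: 4 tasks active (T1, T3, T4, T5)
Max concurrent = 4


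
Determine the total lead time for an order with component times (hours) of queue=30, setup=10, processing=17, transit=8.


Lead time = queue + setup + processing + transit
= 30 + 10 + 17 + 8
= 65 hours


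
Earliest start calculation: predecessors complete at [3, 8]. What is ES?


ES = max of all predecessor completion times
Predecessors: [3, 8]
ES = max(3, 8)
= 8


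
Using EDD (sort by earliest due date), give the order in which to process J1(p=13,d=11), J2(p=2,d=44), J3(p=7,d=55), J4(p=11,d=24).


EDD: sort by earliest due date
  J1: d=11, p=13
  J4: d=24, p=11
  J2: d=44, p=2
  J3: d=55, p=7
Order: J1 → J4 → J2 → J3


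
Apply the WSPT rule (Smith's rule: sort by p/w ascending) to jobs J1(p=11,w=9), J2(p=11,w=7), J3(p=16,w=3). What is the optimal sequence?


WSPT (Smith's rule): sort by p/w ascending
  J1: p/w = 11/9 = 1.222
  J2: p/w = 11/7 = 1.571
  J3: p/w = 16/3 = 5.333
Order: J1 → J2 → J3


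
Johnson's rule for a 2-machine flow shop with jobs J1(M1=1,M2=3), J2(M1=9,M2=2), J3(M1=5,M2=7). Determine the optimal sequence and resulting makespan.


Johnson's rule:
Group 1 (M1≤M2, sort by M1): ['J1', 'J3']
Group 2 (M1>M2, sort desc M2): ['J2']
Sequence: J1 → J3 → J2
Makespan calculation:
  J1: M1 done=1, M2 done=4
  J3: M1 done=6, M2 done=13
  J2: M1 done=15, M2 done=17
= Sequence: J1 → J3 → J2, Makespan: 17


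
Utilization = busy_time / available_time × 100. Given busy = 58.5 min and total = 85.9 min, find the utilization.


Utilization = busy / total × 100
= 58.5 / 85.9 × 100
= 68.1%


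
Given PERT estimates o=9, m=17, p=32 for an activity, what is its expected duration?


te = (o + 4m + p) / 6
= (9 + 4×17 + 32) / 6
= (9 + 68 + 32) / 6
= 109 / 6
= 18.17


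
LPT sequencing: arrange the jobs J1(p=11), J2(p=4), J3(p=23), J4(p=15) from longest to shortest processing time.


LPT: sort by longest processing time first
  J3: p=23
  J4: p=15
  J1: p=11
  J2: p=4
Order: J3 → J4 → J1 → J2


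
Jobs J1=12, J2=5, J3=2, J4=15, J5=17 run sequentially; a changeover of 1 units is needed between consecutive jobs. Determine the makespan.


Makespan = Σ processing + (n-1) × setup
= (12 + 5 + 2 + 15 + 17) + (5-1)×1
= 51 + 4
= 55 time units


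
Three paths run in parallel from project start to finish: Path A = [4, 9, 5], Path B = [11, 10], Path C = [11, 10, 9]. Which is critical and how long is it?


Path A: 4 + 9 + 5 = 18
Path B: 11 + 10 = 21
Path C: 11 + 10 + 9 = 30
Critical path = longest = max(18, 21, 30)
= 30 (Path C)


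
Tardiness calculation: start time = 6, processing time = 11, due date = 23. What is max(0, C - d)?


Completion = start + processing = 6 + 11 = 17
Tardiness = max(0, C - d) = max(0, 17 - 23)
= max(0, -6)
= 0


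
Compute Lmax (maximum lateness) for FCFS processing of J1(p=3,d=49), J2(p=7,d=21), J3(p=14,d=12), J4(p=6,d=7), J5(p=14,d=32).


Lateness per job (L = C - d):
  J1: C=3, d=49, L=-46
  J2: C=10, d=21, L=-11
  J3: C=24, d=12, L=12
  J4: C=30, d=7, L=23
  J5: C=44, d=32, L=12
Lmax = max(-46, -11, 12, 23, 12)
= 23


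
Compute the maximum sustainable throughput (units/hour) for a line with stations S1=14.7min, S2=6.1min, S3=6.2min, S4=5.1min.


Bottleneck = longest station time
Station times: [14.7, 6.1, 6.2, 5.1]
Max = 14.7 min
Rate = 60 / 14.7
= 4.08 units/hour (bottleneck: 14.7min)


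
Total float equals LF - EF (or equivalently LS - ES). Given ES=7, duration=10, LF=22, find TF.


EF = ES + duration = 7 + 10 = 17
LS = LF - duration = 22 - 10 = 12
Total Float = LF - EF = 22 - 17
(or LS - ES = 12 - 7)
= 5


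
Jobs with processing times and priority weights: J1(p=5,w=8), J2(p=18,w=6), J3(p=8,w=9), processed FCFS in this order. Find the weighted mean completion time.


Completion times:
  J1: C=5, w×C=8×5=40
  J2: C=23, w×C=6×23=138
  J3: C=31, w×C=9×31=279
Sum w×C = 457
Sum w = 23
Weighted avg = 457/23
= 19.87


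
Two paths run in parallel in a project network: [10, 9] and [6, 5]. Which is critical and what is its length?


Path A: 10 + 9 = 19
Path B: 6 + 5 = 11
Critical path = longest = max(19, 11)
= 19 (Path A)


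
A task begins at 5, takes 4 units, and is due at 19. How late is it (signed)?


Completion = 5 + 4 = 9
Lateness = C - d = 9 - 19
= -10


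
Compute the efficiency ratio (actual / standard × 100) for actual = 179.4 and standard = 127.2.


Efficiency = (actual / standard) × 100
= (179.4 / 127.2) × 100
= 141.0%


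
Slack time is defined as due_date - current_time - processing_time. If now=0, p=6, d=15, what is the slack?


Slack = due - current_time - processing
= 15 - 0 - 6
= 9


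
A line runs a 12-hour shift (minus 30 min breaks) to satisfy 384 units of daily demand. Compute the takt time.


Available = 12×60 - 30 = 690 min
Takt time = 690 / 384
= 1.80 min/unit


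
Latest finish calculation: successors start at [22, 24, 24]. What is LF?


LF = min of all successor start times
Successors start at: [22, 24, 24]
LF = min(22, 24, 24)
= 22


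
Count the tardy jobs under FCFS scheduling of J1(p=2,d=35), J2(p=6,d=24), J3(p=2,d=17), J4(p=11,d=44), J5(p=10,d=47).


Completion vs due date:
  J1: C=2, d=35 → on time
  J2: C=8, d=24 → on time
  J3: C=10, d=17 → on time
  J4: C=21, d=44 → on time
  J5: C=31, d=47 → on time
Tardy jobs: none
Count = 0


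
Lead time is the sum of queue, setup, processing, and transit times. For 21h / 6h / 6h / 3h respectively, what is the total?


Lead time = queue + setup + processing + transit
= 21 + 6 + 6 + 3
= 36 hours


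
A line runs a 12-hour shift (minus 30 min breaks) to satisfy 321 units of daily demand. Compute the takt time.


Available = 12×60 - 30 = 690 min
Takt time = 690 / 321
= 2.15 min/unit


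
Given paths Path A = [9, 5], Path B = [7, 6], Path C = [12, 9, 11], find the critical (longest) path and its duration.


Path A: 9 + 5 = 14
Path B: 7 + 6 = 13
Path C: 12 + 9 + 11 = 32
Critical path = longest = max(14, 13, 32)
= 32 (Path C)


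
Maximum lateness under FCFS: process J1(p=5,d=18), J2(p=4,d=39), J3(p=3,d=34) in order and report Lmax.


Lateness per job (L = C - d):
  J1: C=5, d=18, L=-13
  J2: C=9, d=39, L=-30
  J3: C=12, d=34, L=-22
Lmax = max(-13, -30, -22)
= -13


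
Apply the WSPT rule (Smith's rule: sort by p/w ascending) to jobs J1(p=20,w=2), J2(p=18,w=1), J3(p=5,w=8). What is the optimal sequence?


WSPT (Smith's rule): sort by p/w ascending
  J3: p/w = 5/8 = 0.625
  J1: p/w = 20/2 = 10.000
  J2: p/w = 18/1 = 18.000
Order: J3 → J1 → J2


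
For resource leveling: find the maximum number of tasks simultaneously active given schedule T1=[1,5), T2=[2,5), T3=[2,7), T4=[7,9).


Check each time point for overlaps:
  t=2: 3 tasks active (T1, T2, T3)
Max concurrent = 3


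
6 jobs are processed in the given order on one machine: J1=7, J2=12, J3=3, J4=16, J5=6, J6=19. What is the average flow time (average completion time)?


Completion times:
  J1: completes at 7
  J2: completes at 19
  J3: completes at 22
  J4: completes at 38
  J5: completes at 44
  J6: completes at 63
Sum = 193
Average = 193/6
= 32.17


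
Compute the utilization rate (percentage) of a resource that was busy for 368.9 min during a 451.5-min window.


Utilization = busy / total × 100
= 368.9 / 451.5 × 100
= 81.7%


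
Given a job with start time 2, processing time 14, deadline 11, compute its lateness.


Completion = 2 + 14 = 16
Lateness = C - d = 16 - 11
= 5


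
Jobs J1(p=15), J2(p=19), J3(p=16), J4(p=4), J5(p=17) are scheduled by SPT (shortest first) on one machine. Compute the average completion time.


SPT order: J4 → J1 → J3 → J5 → J2
Completion times:
  J4: C=4
  J1: C=19
  J3: C=35
  J5: C=52
  J2: C=71
Sum = 181, n = 5
Mean flow = 181/5
= 36.20


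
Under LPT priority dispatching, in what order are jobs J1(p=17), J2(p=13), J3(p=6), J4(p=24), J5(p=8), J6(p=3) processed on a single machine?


LPT: sort by longest processing time first
  J4: p=24
  J1: p=17
  J2: p=13
  J5: p=8
  J3: p=6
  J6: p=3
Order: J4 → J1 → J2 → J5 → J3 → J6


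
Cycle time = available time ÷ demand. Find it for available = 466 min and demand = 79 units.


Cycle time = available time / demand
= 466 / 79
= 5.90 min/unit


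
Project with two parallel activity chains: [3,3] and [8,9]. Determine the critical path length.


Path A: 3 + 3 = 6
Path B: 8 + 9 = 17
Critical path = longest = max(6, 17)
= 17 (Path B)


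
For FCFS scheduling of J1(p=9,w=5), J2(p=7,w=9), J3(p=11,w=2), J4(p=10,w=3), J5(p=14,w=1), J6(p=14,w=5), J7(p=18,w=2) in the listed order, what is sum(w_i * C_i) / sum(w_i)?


Completion times:
  J1: C=9, w×C=5×9=45
  J2: C=16, w×C=9×16=144
  J3: C=27, w×C=2×27=54
  J4: C=37, w×C=3×37=111
  J5: C=51, w×C=1×51=51
  J6: C=65, w×C=5×65=325
  J7: C=83, w×C=2×83=166
Sum w×C = 896
Sum w = 27
Weighted avg = 896/27
= 33.19


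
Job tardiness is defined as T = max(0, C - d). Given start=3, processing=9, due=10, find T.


Completion = start + processing = 3 + 9 = 12
Tardiness = max(0, C - d) = max(0, 12 - 10)
= max(0, 2)
= 2


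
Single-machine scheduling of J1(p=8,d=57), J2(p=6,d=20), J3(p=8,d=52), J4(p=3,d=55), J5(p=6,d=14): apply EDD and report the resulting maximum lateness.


EDD order: J5 → J2 → J3 → J4 → J1
Completion and lateness:
  J5: C=6, d=14, L=6-14=-8
  J2: C=12, d=20, L=12-20=-8
  J3: C=20, d=52, L=20-52=-32
  J4: C=23, d=55, L=23-55=-32
  J1: C=31, d=57, L=31-57=-26
Lmax = max(-8, -8, -32, -32, -26)
= -8


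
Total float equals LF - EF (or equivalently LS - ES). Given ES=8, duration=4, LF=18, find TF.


EF = ES + duration = 8 + 4 = 12
LS = LF - duration = 18 - 4 = 14
Total Float = LF - EF = 18 - 12
(or LS - ES = 14 - 8)
= 6


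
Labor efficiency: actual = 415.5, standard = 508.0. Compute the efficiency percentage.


Efficiency = (actual / standard) × 100
= (415.5 / 508.0) × 100
= 81.8%


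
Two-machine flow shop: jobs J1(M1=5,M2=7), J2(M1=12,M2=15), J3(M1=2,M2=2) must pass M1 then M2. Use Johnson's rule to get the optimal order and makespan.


Johnson's rule:
Group 1 (M1≤M2, sort by M1): ['J3', 'J1', 'J2']
Group 2 (M1>M2, sort desc M2): []
Sequence: J3 → J1 → J2
Makespan calculation:
  J3: M1 done=2, M2 done=4
  J1: M1 done=7, M2 done=14
  J2: M1 done=19, M2 done=34
= Sequence: J3 → J1 → J2, Makespan: 34


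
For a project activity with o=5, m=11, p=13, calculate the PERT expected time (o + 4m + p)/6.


te = (o + 4m + p) / 6
= (5 + 4×11 + 13) / 6
= (5 + 44 + 13) / 6
= 62 / 6
= 10.33


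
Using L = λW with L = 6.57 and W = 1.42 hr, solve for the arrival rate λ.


Little's law: L = λW → λ = L / W
= 6.57 / 1.42
= 4.63 per hour


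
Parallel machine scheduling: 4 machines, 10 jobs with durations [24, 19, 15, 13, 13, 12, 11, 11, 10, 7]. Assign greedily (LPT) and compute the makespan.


Jobs (LPT sorted): [24, 19, 15, 13, 13, 12, 11, 11, 10, 7]
Machines: 4
  J=24 → Machine 1 (load: 0+24=24)
  J=19 → Machine 2 (load: 0+19=19)
  J=15 → Machine 3 (load: 0+15=15)
  J=13 → Machine 4 (load: 0+13=13)
  J=13 → Machine 4 (load: 13+13=26)
  J=12 → Machine 3 (load: 15+12=27)
  J=11 → Machine 2 (load: 19+11=30)
  J=11 → Machine 1 (load: 24+11=35)
  J=10 → Machine 4 (load: 26+10=36)
  J=7 → Machine 3 (load: 27+7=34)
Machine loads: [35, 30, 34, 36]
Makespan = max = 36 time units


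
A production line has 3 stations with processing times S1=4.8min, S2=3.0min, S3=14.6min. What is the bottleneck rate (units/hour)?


Bottleneck = longest station time
Station times: [4.8, 3.0, 14.6]
Max = 14.6 min
Rate = 60 / 14.6
= 4.11 units/hour (bottleneck: 14.6min)


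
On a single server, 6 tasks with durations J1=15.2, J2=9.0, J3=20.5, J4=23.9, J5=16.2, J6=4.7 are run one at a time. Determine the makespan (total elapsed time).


Sequential makespan: sum all processing times
= 15.2 + 9.0 + 20.5 + 23.9 + 16.2 + 4.7
= 89.5 time units


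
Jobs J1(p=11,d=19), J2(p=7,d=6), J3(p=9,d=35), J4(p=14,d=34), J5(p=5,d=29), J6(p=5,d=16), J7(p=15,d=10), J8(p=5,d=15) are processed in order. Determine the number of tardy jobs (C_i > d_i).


Completion vs due date:
  J1: C=11, d=19 → on time
  J2: C=18, d=6 → TARDY
  J3: C=27, d=35 → on time
  J4: C=41, d=34 → TARDY
  J5: C=46, d=29 → TARDY
  J6: C=51, d=16 → TARDY
  J7: C=66, d=10 → TARDY
  J8: C=71, d=15 → TARDY
Tardy jobs: J2, J4, J5, J6, J7, J8
Count = 6


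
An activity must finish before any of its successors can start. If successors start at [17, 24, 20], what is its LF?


LF = min of all successor start times
Successors start at: [17, 24, 20]
LF = min(17, 24, 20)
= 17


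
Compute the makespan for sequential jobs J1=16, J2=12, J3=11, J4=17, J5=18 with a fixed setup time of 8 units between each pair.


Makespan = Σ processing + (n-1) × setup
= (16 + 12 + 11 + 17 + 18) + (5-1)×8
= 74 + 32
= 106 time units


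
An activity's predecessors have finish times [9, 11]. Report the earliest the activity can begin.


ES = max of all predecessor completion times
Predecessors: [9, 11]
ES = max(9, 11)
= 11


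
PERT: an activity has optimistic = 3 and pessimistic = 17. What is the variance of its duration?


σ² = ((p - o) / 6)² = (p - o)² / 36
= (17 - 3)² / 36
= 14² / 36
= 196 / 36
= 5.4444


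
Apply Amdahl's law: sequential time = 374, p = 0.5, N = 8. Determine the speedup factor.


Amdahl's law: T_p = T × ((1-p) + p/N)
= 374 × ((1-0.5) + 0.5/8)
= 374 × (0.50 + 0.0625)
= 374 × 0.5625
= 210.38
Speedup = 374/210.38
= 1.78×


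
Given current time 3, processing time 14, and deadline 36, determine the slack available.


Slack = due - current_time - processing
= 36 - 3 - 14
= 19


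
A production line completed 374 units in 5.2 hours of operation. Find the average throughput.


Throughput = units / time
= 374 / 5.2
= 71.9 units/hour


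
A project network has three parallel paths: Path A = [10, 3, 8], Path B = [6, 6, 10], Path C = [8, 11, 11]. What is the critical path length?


Path A: 10 + 3 + 8 = 21
Path B: 6 + 6 + 10 = 22
Path C: 8 + 11 + 11 = 30
Critical path = longest = max(21, 22, 30)
= 30 (Path C)


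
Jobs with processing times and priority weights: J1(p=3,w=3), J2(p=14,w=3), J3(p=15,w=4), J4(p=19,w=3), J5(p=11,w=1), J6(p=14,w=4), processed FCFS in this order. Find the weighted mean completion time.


Completion times:
  J1: C=3, w×C=3×3=9
  J2: C=17, w×C=3×17=51
  J3: C=32, w×C=4×32=128
  J4: C=51, w×C=3×51=153
  J5: C=62, w×C=1×62=62
  J6: C=76, w×C=4×76=304
Sum w×C = 707
Sum w = 18
Weighted avg = 707/18
= 39.28


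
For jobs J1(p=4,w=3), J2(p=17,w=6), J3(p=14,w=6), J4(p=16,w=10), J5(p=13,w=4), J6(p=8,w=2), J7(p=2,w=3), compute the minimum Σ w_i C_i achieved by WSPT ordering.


WSPT order (by p/w): J7 → J1 → J4 → J3 → J2 → J5 → J6
  J7: C=2, w·C=3×2=6
  J1: C=6, w·C=3×6=18
  J4: C=22, w·C=10×22=220
  J3: C=36, w·C=6×36=216
  J2: C=53, w·C=6×53=318
  J5: C=66, w·C=4×66=264
  J6: C=74, w·C=2×74=148
Σ w·C = 1190
= 1190


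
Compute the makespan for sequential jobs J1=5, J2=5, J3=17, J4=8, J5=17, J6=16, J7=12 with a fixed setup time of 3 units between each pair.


Makespan = Σ processing + (n-1) × setup
= (5 + 5 + 17 + 8 + 17 + 16 + 12) + (7-1)×3
= 80 + 18
= 98 time units


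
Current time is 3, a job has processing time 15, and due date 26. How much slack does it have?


Slack = due - current_time - processing
= 26 - 3 - 15
= 8


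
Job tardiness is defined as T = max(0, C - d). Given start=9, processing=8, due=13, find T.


Completion = start + processing = 9 + 8 = 17
Tardiness = max(0, C - d) = max(0, 17 - 13)
= max(0, 4)
= 4


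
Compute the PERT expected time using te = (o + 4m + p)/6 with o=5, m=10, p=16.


te = (o + 4m + p) / 6
= (5 + 4×10 + 16) / 6
= (5 + 40 + 16) / 6
= 61 / 6
= 10.17


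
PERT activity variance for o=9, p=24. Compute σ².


σ² = ((p - o) / 6)² = (p - o)² / 36
= (24 - 9)² / 36
= 15² / 36
= 225 / 36
= 6.2500


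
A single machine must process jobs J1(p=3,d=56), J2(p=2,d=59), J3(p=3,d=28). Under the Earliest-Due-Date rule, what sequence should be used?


EDD: sort by earliest due date
  J3: d=28, p=3
  J1: d=56, p=3
  J2: d=59, p=2
Order: J3 → J1 → J2


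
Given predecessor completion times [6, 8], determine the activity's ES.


ES = max of all predecessor completion times
Predecessors: [6, 8]
ES = max(6, 8)
= 8


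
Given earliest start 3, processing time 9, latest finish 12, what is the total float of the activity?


EF = ES + duration = 3 + 9 = 12
LS = LF - duration = 12 - 9 = 3
Total Float = LF - EF = 12 - 12
(or LS - ES = 3 - 3)
= 0


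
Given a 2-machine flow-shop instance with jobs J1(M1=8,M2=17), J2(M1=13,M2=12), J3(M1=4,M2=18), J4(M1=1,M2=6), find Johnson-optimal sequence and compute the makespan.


Johnson's rule:
Group 1 (M1≤M2, sort by M1): ['J4', 'J3', 'J1']
Group 2 (M1>M2, sort desc M2): ['J2']
Sequence: J4 → J3 → J1 → J2
Makespan calculation:
  J4: M1 done=1, M2 done=7
  J3: M1 done=5, M2 done=25
  J1: M1 done=13, M2 done=42
  J2: M1 done=26, M2 done=54
= Sequence: J4 → J3 → J1 → J2, Makespan: 54


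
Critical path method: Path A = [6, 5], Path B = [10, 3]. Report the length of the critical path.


Path A: 6 + 5 = 11
Path B: 10 + 3 = 13
Critical path = longest = max(11, 13)
= 13 (Path B)


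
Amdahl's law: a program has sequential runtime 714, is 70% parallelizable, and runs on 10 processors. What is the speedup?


Amdahl's law: T_p = T × ((1-p) + p/N)
= 714 × ((1-0.7) + 0.7/10)
= 714 × (0.30 + 0.0700)
= 714 × 0.3700
= 264.18
Speedup = 714/264.18
= 2.70×


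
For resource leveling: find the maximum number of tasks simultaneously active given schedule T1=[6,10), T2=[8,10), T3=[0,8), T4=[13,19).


Check each time point for overlaps:
  t=6: 2 tasks active (T1, T3)
Max concurrent = 2


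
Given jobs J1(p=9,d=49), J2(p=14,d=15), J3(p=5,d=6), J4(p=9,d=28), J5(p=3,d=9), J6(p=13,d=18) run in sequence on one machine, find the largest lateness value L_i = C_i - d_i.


Lateness per job (L = C - d):
  J1: C=9, d=49, L=-40
  J2: C=23, d=15, L=8
  J3: C=28, d=6, L=22
  J4: C=37, d=28, L=9
  J5: C=40, d=9, L=31
  J6: C=53, d=18, L=35
Lmax = max(-40, 8, 22, 9, 31, 35)
= 35


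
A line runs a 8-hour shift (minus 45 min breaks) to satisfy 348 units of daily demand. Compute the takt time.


Available = 8×60 - 45 = 435 min
Takt time = 435 / 348
= 1.25 min/unit


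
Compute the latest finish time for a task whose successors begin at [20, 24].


LF = min of all successor start times
Successors start at: [20, 24]
LF = min(20, 24)
= 20


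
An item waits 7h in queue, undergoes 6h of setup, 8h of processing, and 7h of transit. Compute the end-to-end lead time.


Lead time = queue + setup + processing + transit
= 7 + 6 + 8 + 7
= 28 hours


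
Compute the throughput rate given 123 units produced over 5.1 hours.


Throughput = units / time
= 123 / 5.1
= 24.1 units/hour


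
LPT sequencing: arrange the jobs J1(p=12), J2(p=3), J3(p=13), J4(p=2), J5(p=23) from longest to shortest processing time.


LPT: sort by longest processing time first
  J5: p=23
  J3: p=13
  J1: p=12
  J2: p=3
  J4: p=2
Order: J5 → J3 → J1 → J2 → J4


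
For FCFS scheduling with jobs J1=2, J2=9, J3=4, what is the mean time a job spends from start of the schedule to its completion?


Completion times:
  J1: completes at 2
  J2: completes at 11
  J3: completes at 15
Sum = 28
Average = 28/3
= 9.33


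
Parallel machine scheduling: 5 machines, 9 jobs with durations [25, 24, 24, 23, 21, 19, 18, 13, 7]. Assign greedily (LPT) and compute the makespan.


Jobs (LPT sorted): [25, 24, 24, 23, 21, 19, 18, 13, 7]
Machines: 5
  J=25 → Machine 1 (load: 0+25=25)
  J=24 → Machine 2 (load: 0+24=24)
  J=24 → Machine 3 (load: 0+24=24)
  J=23 → Machine 4 (load: 0+23=23)
  J=21 → Machine 5 (load: 0+21=21)
  J=19 → Machine 5 (load: 21+19=40)
  J=18 → Machine 4 (load: 23+18=41)
  J=13 → Machine 2 (load: 24+13=37)
  J=7 → Machine 3 (load: 24+7=31)
Machine loads: [25, 37, 31, 41, 40]
Makespan = max = 41 time units


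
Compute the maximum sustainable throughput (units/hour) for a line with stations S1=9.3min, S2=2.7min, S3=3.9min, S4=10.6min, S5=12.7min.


Bottleneck = longest station time
Station times: [9.3, 2.7, 3.9, 10.6, 12.7]
Max = 12.7 min
Rate = 60 / 12.7
= 4.72 units/hour (bottleneck: 12.7min)


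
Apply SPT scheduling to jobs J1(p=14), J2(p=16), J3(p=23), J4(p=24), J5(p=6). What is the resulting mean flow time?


SPT order: J5 → J1 → J2 → J3 → J4
Completion times:
  J5: C=6
  J1: C=20
  J2: C=36
  J3: C=59
  J4: C=83
Sum = 204, n = 5
Mean flow = 204/5
= 40.80


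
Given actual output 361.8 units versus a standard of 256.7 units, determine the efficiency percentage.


Efficiency = (actual / standard) × 100
= (361.8 / 256.7) × 100
= 140.9%


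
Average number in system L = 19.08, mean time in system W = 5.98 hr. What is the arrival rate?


Little's law: L = λW → λ = L / W
= 19.08 / 5.98
= 3.19 per hour


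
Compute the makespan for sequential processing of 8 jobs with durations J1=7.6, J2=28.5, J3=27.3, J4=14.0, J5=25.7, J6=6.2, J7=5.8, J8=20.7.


Sequential makespan: sum all processing times
= 7.6 + 28.5 + 27.3 + 14.0 + 25.7 + 6.2 + 5.8 + 20.7
= 135.8 time units


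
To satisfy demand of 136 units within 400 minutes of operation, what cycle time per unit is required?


Cycle time = available time / demand
= 400 / 136
= 2.94 min/unit


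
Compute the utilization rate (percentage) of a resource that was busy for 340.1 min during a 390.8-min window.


Utilization = busy / total × 100
= 340.1 / 390.8 × 100
= 87.0%


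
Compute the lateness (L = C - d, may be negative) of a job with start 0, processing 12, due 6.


Completion = 0 + 12 = 12
Lateness = C - d = 12 - 6
= 6


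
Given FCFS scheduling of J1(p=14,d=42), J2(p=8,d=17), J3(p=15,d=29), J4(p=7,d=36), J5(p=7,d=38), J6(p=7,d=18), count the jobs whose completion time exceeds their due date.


Completion vs due date:
  J1: C=14, d=42 → on time
  J2: C=22, d=17 → TARDY
  J3: C=37, d=29 → TARDY
  J4: C=44, d=36 → TARDY
  J5: C=51, d=38 → TARDY
  J6: C=58, d=18 → TARDY
Tardy jobs: J2, J3, J4, J5, J6
Count = 5


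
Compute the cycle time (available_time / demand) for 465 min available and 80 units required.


Cycle time = available time / demand
= 465 / 80
= 5.81 min/unit


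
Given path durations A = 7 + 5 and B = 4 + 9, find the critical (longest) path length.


Path A: 7 + 5 = 12
Path B: 4 + 9 = 13
Critical path = longest = max(12, 13)
= 13 (Path B)


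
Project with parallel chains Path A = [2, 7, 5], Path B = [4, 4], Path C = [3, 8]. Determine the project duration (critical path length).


Path A: 2 + 7 + 5 = 14
Path B: 4 + 4 = 8
Path C: 3 + 8 = 11
Critical path = longest = max(14, 8, 11)
= 14 (Path A)


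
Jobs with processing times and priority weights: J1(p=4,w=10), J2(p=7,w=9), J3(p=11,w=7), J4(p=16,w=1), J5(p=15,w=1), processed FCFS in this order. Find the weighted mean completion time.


Completion times:
  J1: C=4, w×C=10×4=40
  J2: C=11, w×C=9×11=99
  J3: C=22, w×C=7×22=154
  J4: C=38, w×C=1×38=38
  J5: C=53, w×C=1×53=53
Sum w×C = 384
Sum w = 28
Weighted avg = 384/28
= 13.71


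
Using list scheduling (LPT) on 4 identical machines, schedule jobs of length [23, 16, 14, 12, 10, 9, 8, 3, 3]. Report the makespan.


Jobs (LPT sorted): [23, 16, 14, 12, 10, 9, 8, 3, 3]
Machines: 4
  J=23 → Machine 1 (load: 0+23=23)
  J=16 → Machine 2 (load: 0+16=16)
  J=14 → Machine 3 (load: 0+14=14)
  J=12 → Machine 4 (load: 0+12=12)
  J=10 → Machine 4 (load: 12+10=22)
  J=9 → Machine 3 (load: 14+9=23)
  J=8 → Machine 2 (load: 16+8=24)
  J=3 → Machine 4 (load: 22+3=25)
  J=3 → Machine 1 (load: 23+3=26)
Machine loads: [26, 24, 23, 25]
Makespan = max = 26 time units


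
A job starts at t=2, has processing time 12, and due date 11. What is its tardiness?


Completion = start + processing = 2 + 12 = 14
Tardiness = max(0, C - d) = max(0, 14 - 11)
= max(0, 3)
= 3


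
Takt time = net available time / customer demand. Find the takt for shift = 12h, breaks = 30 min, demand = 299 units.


Available = 12×60 - 30 = 690 min
Takt time = 690 / 299
= 2.31 min/unit


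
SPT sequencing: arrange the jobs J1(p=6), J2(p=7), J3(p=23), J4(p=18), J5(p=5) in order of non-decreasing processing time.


SPT: sort by shortest processing time
  J5: p=5
  J1: p=6
  J2: p=7
  J4: p=18
  J3: p=23
Order: J5 → J1 → J2 → J4 → J3


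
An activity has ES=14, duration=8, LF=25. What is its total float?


EF = ES + duration = 14 + 8 = 22
LS = LF - duration = 25 - 8 = 17
Total Float = LF - EF = 25 - 22
(or LS - ES = 17 - 14)
= 3


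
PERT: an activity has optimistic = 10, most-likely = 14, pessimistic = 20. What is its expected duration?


te = (o + 4m + p) / 6
= (10 + 4×14 + 20) / 6
= (10 + 56 + 20) / 6
= 86 / 6
= 14.33


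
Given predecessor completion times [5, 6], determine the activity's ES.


ES = max of all predecessor completion times
Predecessors: [5, 6]
ES = max(5, 6)
= 6


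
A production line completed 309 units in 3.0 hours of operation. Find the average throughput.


Throughput = units / time
= 309 / 3.0
= 103.0 units/hour


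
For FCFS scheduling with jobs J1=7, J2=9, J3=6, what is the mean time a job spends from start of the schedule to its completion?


Completion times:
  J1: completes at 7
  J2: completes at 16
  J3: completes at 22
Sum = 45
Average = 45/3
= 15.00


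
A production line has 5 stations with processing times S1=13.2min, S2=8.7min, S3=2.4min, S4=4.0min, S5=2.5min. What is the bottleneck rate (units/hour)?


Bottleneck = longest station time
Station times: [13.2, 8.7, 2.4, 4.0, 2.5]
Max = 13.2 min
Rate = 60 / 13.2
= 4.55 units/hour (bottleneck: 13.2min)


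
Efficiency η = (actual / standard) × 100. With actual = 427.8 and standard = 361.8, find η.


Efficiency = (actual / standard) × 100
= (427.8 / 361.8) × 100
= 118.2%


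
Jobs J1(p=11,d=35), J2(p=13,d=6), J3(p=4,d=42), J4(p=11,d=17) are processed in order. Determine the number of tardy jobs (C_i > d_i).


Completion vs due date:
  J1: C=11, d=35 → on time
  J2: C=24, d=6 → TARDY
  J3: C=28, d=42 → on time
  J4: C=39, d=17 → TARDY
Tardy jobs: J2, J4
Count = 2


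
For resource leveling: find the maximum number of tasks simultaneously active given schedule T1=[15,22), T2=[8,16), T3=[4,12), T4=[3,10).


Check each time point for overlaps:
  t=8: 3 tasks active (T2, T3, T4)
Max concurrent = 3


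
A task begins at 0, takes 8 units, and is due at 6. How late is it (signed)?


Completion = 0 + 8 = 8
Lateness = C - d = 8 - 6
= 2


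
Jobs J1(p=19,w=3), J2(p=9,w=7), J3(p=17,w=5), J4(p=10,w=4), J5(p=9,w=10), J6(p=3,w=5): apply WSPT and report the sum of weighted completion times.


WSPT order (by p/w): J6 → J5 → J2 → J4 → J3 → J1
  J6: C=3, w·C=5×3=15
  J5: C=12, w·C=10×12=120
  J2: C=21, w·C=7×21=147
  J4: C=31, w·C=4×31=124
  J3: C=48, w·C=5×48=240
  J1: C=67, w·C=3×67=201
Σ w·C = 847
= 847


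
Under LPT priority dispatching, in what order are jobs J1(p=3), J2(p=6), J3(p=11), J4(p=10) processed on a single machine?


LPT: sort by longest processing time first
  J3: p=11
  J4: p=10
  J2: p=6
  J1: p=3
Order: J3 → J4 → J2 → J1


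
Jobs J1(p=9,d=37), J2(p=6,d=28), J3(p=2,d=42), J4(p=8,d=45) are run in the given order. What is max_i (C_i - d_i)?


Lateness per job (L = C - d):
  J1: C=9, d=37, L=-28
  J2: C=15, d=28, L=-13
  J3: C=17, d=42, L=-25
  J4: C=25, d=45, L=-20
Lmax = max(-28, -13, -25, -20)
= -13


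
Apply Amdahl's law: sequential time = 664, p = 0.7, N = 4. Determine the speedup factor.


Amdahl's law: T_p = T × ((1-p) + p/N)
= 664 × ((1-0.7) + 0.7/4)
= 664 × (0.30 + 0.1750)
= 664 × 0.4750
= 315.40
Speedup = 664/315.40
= 2.11×


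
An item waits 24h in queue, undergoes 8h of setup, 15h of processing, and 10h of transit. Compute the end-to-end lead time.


Lead time = queue + setup + processing + transit
= 24 + 8 + 15 + 10
= 57 hours


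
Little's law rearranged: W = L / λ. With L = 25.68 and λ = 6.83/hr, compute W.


Little's law: L = λW → W = L / λ
= 25.68 / 6.83
= 3.76 hours


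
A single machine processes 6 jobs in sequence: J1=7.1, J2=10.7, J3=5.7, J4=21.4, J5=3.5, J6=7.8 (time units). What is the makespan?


Sequential makespan: sum all processing times
= 7.1 + 10.7 + 5.7 + 21.4 + 3.5 + 7.8
= 56.2 time units


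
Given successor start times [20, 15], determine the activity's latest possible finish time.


LF = min of all successor start times
Successors start at: [20, 15]
LF = min(20, 15)
= 15


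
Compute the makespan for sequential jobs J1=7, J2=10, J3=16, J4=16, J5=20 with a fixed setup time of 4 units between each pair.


Makespan = Σ processing + (n-1) × setup
= (7 + 10 + 16 + 16 + 20) + (5-1)×4
= 69 + 16
= 85 time units


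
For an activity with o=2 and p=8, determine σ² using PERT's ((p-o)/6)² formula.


σ² = ((p - o) / 6)² = (p - o)² / 36
= (8 - 2)² / 36
= 6² / 36
= 36 / 36
= 1.0000


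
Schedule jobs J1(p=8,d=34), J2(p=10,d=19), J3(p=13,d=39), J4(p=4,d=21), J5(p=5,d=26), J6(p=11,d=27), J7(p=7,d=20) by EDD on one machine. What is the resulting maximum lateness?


EDD order: J2 → J7 → J4 → J5 → J6 → J1 → J3
Completion and lateness:
  J2: C=10, d=19, L=10-19=-9
  J7: C=17, d=20, L=17-20=-3
  J4: C=21, d=21, L=21-21=0
  J5: C=26, d=26, L=26-26=0
  J6: C=37, d=27, L=37-27=10
  J1: C=45, d=34, L=45-34=11
  J3: C=58, d=39, L=58-39=19
Lmax = max(-9, -3, 0, 0, 10, 11, 19)
= 19


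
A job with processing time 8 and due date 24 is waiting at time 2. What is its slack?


Slack = due - current_time - processing
= 24 - 2 - 8
= 14


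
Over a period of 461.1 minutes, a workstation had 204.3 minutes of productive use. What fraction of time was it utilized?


Utilization = busy / total × 100
= 204.3 / 461.1 × 100
= 44.3%


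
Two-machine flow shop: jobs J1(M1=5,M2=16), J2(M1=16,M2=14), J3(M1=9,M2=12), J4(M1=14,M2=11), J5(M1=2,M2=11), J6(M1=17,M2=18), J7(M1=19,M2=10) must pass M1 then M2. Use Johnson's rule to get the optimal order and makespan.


Johnson's rule:
Group 1 (M1≤M2, sort by M1): ['J5', 'J1', 'J3', 'J6']
Group 2 (M1>M2, sort desc M2): ['J2', 'J4', 'J7']
Sequence: J5 → J1 → J3 → J6 → J2 → J4 → J7
Makespan calculation:
  J5: M1 done=2, M2 done=13
  J1: M1 done=7, M2 done=29
  J3: M1 done=16, M2 done=41
  J6: M1 done=33, M2 done=59
  J2: M1 done=49, M2 done=73
  J4: M1 done=63, M2 done=84
  J7: M1 done=82, M2 done=94
= Sequence: J5 → J1 → J3 → J6 → J2 → J4 → J7, Makespan: 94


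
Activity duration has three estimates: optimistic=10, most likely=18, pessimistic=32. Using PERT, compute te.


te = (o + 4m + p) / 6
= (10 + 4×18 + 32) / 6
= (10 + 72 + 32) / 6
= 114 / 6
= 19.00


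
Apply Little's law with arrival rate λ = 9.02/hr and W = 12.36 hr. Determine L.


Little's law: L = λ × W
= 9.02 × 12.36
= 111.49


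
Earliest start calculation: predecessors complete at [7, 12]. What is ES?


ES = max of all predecessor completion times
Predecessors: [7, 12]
ES = max(7, 12)
= 12


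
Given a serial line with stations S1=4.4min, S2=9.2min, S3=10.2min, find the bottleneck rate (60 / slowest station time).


Bottleneck = longest station time
Station times: [4.4, 9.2, 10.2]
Max = 10.2 min
Rate = 60 / 10.2
= 5.88 units/hour (bottleneck: 10.2min)


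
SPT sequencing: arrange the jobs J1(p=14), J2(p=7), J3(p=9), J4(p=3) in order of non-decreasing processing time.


SPT: sort by shortest processing time
  J4: p=3
  J2: p=7
  J3: p=9
  J1: p=14
Order: J4 → J2 → J3 → J1


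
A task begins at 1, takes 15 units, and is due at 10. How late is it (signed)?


Completion = 1 + 15 = 16
Lateness = C - d = 16 - 10
= 6


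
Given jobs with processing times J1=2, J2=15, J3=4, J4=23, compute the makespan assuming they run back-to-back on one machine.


Sequential makespan: sum all processing times
= 2 + 15 + 4 + 23
= 44 time units


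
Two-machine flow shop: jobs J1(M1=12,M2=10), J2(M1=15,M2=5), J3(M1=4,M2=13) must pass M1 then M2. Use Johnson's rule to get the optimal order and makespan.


Johnson's rule:
Group 1 (M1≤M2, sort by M1): ['J3']
Group 2 (M1>M2, sort desc M2): ['J1', 'J2']
Sequence: J3 → J1 → J2
Makespan calculation:
  J3: M1 done=4, M2 done=17
  J1: M1 done=16, M2 done=27
  J2: M1 done=31, M2 done=36
= Sequence: J3 → J1 → J2, Makespan: 36


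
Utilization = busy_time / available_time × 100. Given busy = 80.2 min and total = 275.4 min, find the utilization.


Utilization = busy / total × 100
= 80.2 / 275.4 × 100
= 29.1%


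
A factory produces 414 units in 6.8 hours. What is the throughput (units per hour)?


Throughput = units / time
= 414 / 6.8
= 60.9 units/hour


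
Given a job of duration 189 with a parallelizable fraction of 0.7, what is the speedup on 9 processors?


Amdahl's law: T_p = T × ((1-p) + p/N)
= 189 × ((1-0.7) + 0.7/9)
= 189 × (0.30 + 0.0778)
= 189 × 0.3778
= 71.40
Speedup = 189/71.40
= 2.65×


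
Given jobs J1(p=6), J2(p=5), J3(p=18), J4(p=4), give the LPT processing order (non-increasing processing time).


LPT: sort by longest processing time first
  J3: p=18
  J1: p=6
  J2: p=5
  J4: p=4
Order: J3 → J1 → J2 → J4


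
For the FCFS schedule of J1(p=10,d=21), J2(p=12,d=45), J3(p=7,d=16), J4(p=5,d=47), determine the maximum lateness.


Lateness per job (L = C - d):
  J1: C=10, d=21, L=-11
  J2: C=22, d=45, L=-23
  J3: C=29, d=16, L=13
  J4: C=34, d=47, L=-13
Lmax = max(-11, -23, 13, -13)
= 13


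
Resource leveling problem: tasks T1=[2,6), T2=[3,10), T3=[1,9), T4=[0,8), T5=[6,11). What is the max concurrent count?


Check each time point for overlaps:
  t=3: 4 tasks active (T1, T2, T3, T4)
Max concurrent = 4


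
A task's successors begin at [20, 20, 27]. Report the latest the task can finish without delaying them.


LF = min of all successor start times
Successors start at: [20, 20, 27]
LF = min(20, 20, 27)
= 20


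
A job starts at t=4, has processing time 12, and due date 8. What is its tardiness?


Completion = start + processing = 4 + 12 = 16
Tardiness = max(0, C - d) = max(0, 16 - 8)
= max(0, 8)
= 8


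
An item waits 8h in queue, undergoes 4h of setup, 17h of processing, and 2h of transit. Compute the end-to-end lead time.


Lead time = queue + setup + processing + transit
= 8 + 4 + 17 + 2
= 31 hours


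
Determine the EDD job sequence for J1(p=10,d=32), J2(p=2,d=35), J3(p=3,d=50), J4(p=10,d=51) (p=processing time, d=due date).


EDD: sort by earliest due date
  J1: d=32, p=10
  J2: d=35, p=2
  J3: d=50, p=3
  J4: d=51, p=10
Order: J1 → J2 → J3 → J4


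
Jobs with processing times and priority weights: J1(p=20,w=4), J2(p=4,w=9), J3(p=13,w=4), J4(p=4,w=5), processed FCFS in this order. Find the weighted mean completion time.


Completion times:
  J1: C=20, w×C=4×20=80
  J2: C=24, w×C=9×24=216
  J3: C=37, w×C=4×37=148
  J4: C=41, w×C=5×41=205
Sum w×C = 649
Sum w = 22
Weighted avg = 649/22
= 29.50


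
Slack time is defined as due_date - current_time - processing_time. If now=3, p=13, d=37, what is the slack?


Slack = due - current_time - processing
= 37 - 3 - 13
= 21


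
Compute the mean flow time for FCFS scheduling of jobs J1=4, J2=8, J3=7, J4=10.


Completion times:
  J1: completes at 4
  J2: completes at 12
  J3: completes at 19
  J4: completes at 29
Sum = 64
Average = 64/4
= 16.00


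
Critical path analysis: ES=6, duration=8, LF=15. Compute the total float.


EF = ES + duration = 6 + 8 = 14
LS = LF - duration = 15 - 8 = 7
Total Float = LF - EF = 15 - 14
(or LS - ES = 7 - 6)
= 1


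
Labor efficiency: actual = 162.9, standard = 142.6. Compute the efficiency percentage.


Efficiency = (actual / standard) × 100
= (162.9 / 142.6) × 100
= 114.2%


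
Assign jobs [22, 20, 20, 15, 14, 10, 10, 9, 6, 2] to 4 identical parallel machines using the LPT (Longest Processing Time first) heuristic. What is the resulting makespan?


Jobs (LPT sorted): [22, 20, 20, 15, 14, 10, 10, 9, 6, 2]
Machines: 4
  J=22 → Machine 1 (load: 0+22=22)
  J=20 → Machine 2 (load: 0+20=20)
  J=20 → Machine 3 (load: 0+20=20)
  J=15 → Machine 4 (load: 0+15=15)
  J=14 → Machine 4 (load: 15+14=29)
  J=10 → Machine 2 (load: 20+10=30)
  J=10 → Machine 3 (load: 20+10=30)
  J=9 → Machine 1 (load: 22+9=31)
  J=6 → Machine 4 (load: 29+6=35)
  J=2 → Machine 2 (load: 30+2=32)
Machine loads: [31, 32, 30, 35]
Makespan = max = 35 time units


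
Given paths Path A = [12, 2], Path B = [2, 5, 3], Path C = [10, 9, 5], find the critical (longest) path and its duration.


Path A: 12 + 2 = 14
Path B: 2 + 5 + 3 = 10
Path C: 10 + 9 + 5 = 24
Critical path = longest = max(14, 10, 24)
= 24 (Path C)


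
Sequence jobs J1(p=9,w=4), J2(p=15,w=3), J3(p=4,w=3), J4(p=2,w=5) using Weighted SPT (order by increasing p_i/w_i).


WSPT (Smith's rule): sort by p/w ascending
  J4: p/w = 2/5 = 0.400
  J3: p/w = 4/3 = 1.333
  J1: p/w = 9/4 = 2.250
  J2: p/w = 15/3 = 5.000
Order: J4 → J3 → J1 → J2


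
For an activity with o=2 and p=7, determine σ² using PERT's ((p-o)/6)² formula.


σ² = ((p - o) / 6)² = (p - o)² / 36
= (7 - 2)² / 36
= 5² / 36
= 25 / 36
= 0.6944


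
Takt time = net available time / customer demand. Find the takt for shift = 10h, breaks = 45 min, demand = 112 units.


Available = 10×60 - 45 = 555 min
Takt time = 555 / 112
= 4.96 min/unit


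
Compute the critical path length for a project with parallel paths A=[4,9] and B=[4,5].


Path A: 4 + 9 = 13
Path B: 4 + 5 = 9
Critical path = longest = max(13, 9)
= 13 (Path A)


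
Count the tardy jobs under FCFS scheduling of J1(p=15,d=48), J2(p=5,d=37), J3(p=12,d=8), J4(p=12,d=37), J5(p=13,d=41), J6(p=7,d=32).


Completion vs due date:
  J1: C=15, d=48 → on time
  J2: C=20, d=37 → on time
  J3: C=32, d=8 → TARDY
  J4: C=44, d=37 → TARDY
  J5: C=57, d=41 → TARDY
  J6: C=64, d=32 → TARDY
Tardy jobs: J3, J4, J5, J6
Count = 4


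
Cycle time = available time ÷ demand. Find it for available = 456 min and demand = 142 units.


Cycle time = available time / demand
= 456 / 142
= 3.21 min/unit


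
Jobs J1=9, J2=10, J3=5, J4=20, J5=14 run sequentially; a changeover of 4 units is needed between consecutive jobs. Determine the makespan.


Makespan = Σ processing + (n-1) × setup
= (9 + 10 + 5 + 20 + 14) + (5-1)×4
= 58 + 16
= 74 time units
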